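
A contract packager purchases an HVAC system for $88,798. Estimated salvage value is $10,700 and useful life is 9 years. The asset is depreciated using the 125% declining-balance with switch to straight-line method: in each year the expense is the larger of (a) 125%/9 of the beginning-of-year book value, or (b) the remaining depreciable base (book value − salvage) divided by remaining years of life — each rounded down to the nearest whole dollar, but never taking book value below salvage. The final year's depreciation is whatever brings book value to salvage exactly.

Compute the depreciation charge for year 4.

Depreciable base = $88,798 − $10,700 = $78,098.
Year 1: DB = ⌊$88,798 × 125%/9⌋ = $12,333; SL = ⌊$78,098/9⌋ = $8,677 → take DB $12,333. Book value $76,465.
Year 2: DB = ⌊$76,465 × 125%/9⌋ = $10,620; SL = ⌊$65,765/8⌋ = $8,220 → take DB $10,620. Book value $65,845.
Year 3: DB = ⌊$65,845 × 125%/9⌋ = $9,145; SL = ⌊$55,145/7⌋ = $7,877 → take DB $9,145. Book value $56,700.
Year 4: DB = ⌊$56,700 × 125%/9⌋ = $7,875; SL = ⌊$46,000/6⌋ = $7,666 → take DB $7,875. Book value $48,825.

$7,875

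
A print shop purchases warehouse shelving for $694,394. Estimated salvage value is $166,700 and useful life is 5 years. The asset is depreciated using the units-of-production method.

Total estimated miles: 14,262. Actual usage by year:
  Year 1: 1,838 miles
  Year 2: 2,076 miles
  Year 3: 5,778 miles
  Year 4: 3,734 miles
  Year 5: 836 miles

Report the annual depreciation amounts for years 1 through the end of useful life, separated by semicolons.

Depreciable base = $694,394 − $166,700 = $527,694.
Rate = $527,694 / 14,262 miles = $37 per mile.
Year 1: 1,838 × $37 = $68,006. Book value $626,388.
Year 2: 2,076 × $37 = $76,812. Book value $549,576.
Year 3: 5,778 × $37 = $213,786. Book value $335,790.
Year 4: 3,734 × $37 = $138,158. Book value $197,632.
Year 5: 836 × $37 = $30,932. Book value $166,700.

$68,006; $76,812; $213,786; $138,158; $30,932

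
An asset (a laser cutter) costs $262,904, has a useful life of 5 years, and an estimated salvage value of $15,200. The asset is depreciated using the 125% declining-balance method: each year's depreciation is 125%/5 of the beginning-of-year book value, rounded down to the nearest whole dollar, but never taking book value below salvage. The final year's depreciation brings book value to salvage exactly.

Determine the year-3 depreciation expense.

$36,971

Depreciable base = $262,904 − $15,200 = $247,704.
Year 1: ⌊$262,904 × 125%/5⌋ = $65,726. Book value $197,178.
Year 2: ⌊$197,178 × 125%/5⌋ = $49,294. Book value $147,884.
Year 3: ⌊$147,884 × 125%/5⌋ = $36,971. Book value $110,913.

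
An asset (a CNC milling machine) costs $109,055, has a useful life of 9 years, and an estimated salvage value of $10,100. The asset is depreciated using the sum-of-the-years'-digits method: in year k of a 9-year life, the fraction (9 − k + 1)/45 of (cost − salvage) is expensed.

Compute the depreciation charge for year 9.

$2,199

Depreciable base = $109,055 − $10,100 = $98,955.
Sum of the years' digits = 9+8+7+6+5+4+3+2+1 = 45.
Year 1: $98,955 × 9/45 = $19,791. Book value $89,264.
Year 2: $98,955 × 8/45 = $17,592. Book value $71,672.
Year 3: $98,955 × 7/45 = $15,393. Book value $56,279.
Year 4: $98,955 × 6/45 = $13,194. Book value $43,085.
Year 5: $98,955 × 5/45 = $10,995. Book value $32,090.
Year 6: $98,955 × 4/45 = $8,796. Book value $23,294.
Year 7: $98,955 × 3/45 = $6,597. Book value $16,697.
Year 8: $98,955 × 2/45 = $4,398. Book value $12,299.
Year 9: $98,955 × 1/45 = $2,199. Book value $10,100.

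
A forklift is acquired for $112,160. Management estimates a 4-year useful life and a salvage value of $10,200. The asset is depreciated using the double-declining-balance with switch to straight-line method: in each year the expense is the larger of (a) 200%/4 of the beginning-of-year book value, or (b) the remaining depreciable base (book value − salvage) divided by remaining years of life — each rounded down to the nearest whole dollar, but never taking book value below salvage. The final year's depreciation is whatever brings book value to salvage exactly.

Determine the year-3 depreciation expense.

Depreciable base = $112,160 − $10,200 = $101,960.
Year 1: DB = ⌊$112,160 × 200%/4⌋ = $56,080; SL = ⌊$101,960/4⌋ = $25,490 → take DB $56,080. Book value $56,080.
Year 2: DB = ⌊$56,080 × 200%/4⌋ = $28,040; SL = ⌊$45,880/3⌋ = $15,293 → take DB $28,040. Book value $28,040.
Year 3: DB = ⌊$28,040 × 200%/4⌋ = $14,020; SL = ⌊$17,840/2⌋ = $8,920 → take DB $14,020. Book value $14,020.

$14,020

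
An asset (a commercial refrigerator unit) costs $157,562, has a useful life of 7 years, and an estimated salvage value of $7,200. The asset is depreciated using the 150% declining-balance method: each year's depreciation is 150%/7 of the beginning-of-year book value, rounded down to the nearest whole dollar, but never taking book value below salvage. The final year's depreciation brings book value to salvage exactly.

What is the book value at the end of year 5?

Depreciable base = $157,562 − $7,200 = $150,362.
Year 1: ⌊$157,562 × 150%/7⌋ = $33,763. Book value $123,799.
Year 2: ⌊$123,799 × 150%/7⌋ = $26,528. Book value $97,271.
Year 3: ⌊$97,271 × 150%/7⌋ = $20,843. Book value $76,428.
Year 4: ⌊$76,428 × 150%/7⌋ = $16,377. Book value $60,051.
Year 5: ⌊$60,051 × 150%/7⌋ = $12,868. Book value $47,183.

$47,183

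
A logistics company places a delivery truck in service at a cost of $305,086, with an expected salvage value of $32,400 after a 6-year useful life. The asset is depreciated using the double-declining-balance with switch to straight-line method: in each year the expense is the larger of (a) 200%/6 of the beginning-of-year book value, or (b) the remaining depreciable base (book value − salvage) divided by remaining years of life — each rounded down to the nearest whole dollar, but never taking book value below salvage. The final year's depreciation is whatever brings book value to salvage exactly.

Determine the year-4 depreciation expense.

$30,132

Depreciable base = $305,086 − $32,400 = $272,686.
Year 1: DB = ⌊$305,086 × 200%/6⌋ = $101,695; SL = ⌊$272,686/6⌋ = $45,447 → take DB $101,695. Book value $203,391.
Year 2: DB = ⌊$203,391 × 200%/6⌋ = $67,797; SL = ⌊$170,991/5⌋ = $34,198 → take DB $67,797. Book value $135,594.
Year 3: DB = ⌊$135,594 × 200%/6⌋ = $45,198; SL = ⌊$103,194/4⌋ = $25,798 → take DB $45,198. Book value $90,396.
Year 4: DB = ⌊$90,396 × 200%/6⌋ = $30,132; SL = ⌊$57,996/3⌋ = $19,332 → take DB $30,132. Book value $60,264.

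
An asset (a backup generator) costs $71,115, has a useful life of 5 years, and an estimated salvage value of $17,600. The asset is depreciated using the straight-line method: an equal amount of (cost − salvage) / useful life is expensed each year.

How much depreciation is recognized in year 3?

Depreciable base = $71,115 − $17,600 = $53,515.
Annual expense = $53,515 / 5 = $10,703.

$10,703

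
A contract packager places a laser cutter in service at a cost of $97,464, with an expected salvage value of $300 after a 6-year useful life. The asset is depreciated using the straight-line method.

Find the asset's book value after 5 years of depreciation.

Depreciable base = $97,464 − $300 = $97,164.
Annual expense = $97,164 / 6 = $16,194.
End of year 1: book value $81,270.
End of year 2: book value $65,076.
End of year 3: book value $48,882.
End of year 4: book value $32,688.
End of year 5: book value $16,494.

$16,494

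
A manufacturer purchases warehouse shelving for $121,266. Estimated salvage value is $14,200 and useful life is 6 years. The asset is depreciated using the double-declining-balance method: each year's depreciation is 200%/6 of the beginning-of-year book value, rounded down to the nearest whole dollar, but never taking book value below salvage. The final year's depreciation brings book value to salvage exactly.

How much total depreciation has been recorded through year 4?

Depreciable base = $121,266 − $14,200 = $107,066.
Year 1: ⌊$121,266 × 200%/6⌋ = $40,422. Book value $80,844.
Year 2: ⌊$80,844 × 200%/6⌋ = $26,948. Book value $53,896.
Year 3: ⌊$53,896 × 200%/6⌋ = $17,965. Book value $35,931.
Year 4: ⌊$35,931 × 200%/6⌋ = $11,977. Book value $23,954.
Accumulated through year 4 = $121,266 − $23,954 = $97,312.

$97,312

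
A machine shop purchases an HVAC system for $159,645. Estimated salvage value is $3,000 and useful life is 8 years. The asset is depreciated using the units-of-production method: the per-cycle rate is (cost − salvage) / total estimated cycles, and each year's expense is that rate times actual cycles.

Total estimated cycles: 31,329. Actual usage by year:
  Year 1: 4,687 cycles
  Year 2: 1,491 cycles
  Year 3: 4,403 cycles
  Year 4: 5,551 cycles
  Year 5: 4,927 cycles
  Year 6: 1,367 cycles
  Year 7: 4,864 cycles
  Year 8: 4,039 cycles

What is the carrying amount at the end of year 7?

Depreciable base = $159,645 − $3,000 = $156,645.
Rate = $156,645 / 31,329 cycles = $5 per cycle.
Year 1: 4,687 × $5 = $23,435. Book value $136,210.
Year 2: 1,491 × $5 = $7,455. Book value $128,755.
Year 3: 4,403 × $5 = $22,015. Book value $106,740.
Year 4: 5,551 × $5 = $27,755. Book value $78,985.
Year 5: 4,927 × $5 = $24,635. Book value $54,350.
Year 6: 1,367 × $5 = $6,835. Book value $47,515.
Year 7: 4,864 × $5 = $24,320. Book value $23,195.

$23,195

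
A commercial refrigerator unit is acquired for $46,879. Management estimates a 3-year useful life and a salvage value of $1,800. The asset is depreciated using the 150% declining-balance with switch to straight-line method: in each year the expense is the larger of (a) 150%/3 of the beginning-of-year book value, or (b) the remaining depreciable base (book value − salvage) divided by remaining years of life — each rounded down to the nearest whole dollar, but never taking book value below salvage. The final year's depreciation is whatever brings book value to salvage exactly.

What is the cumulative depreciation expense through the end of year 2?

Depreciable base = $46,879 − $1,800 = $45,079.
Year 1: DB = ⌊$46,879 × 150%/3⌋ = $23,439; SL = ⌊$45,079/3⌋ = $15,026 → take DB $23,439. Book value $23,440.
Year 2: DB = ⌊$23,440 × 150%/3⌋ = $11,720; SL = ⌊$21,640/2⌋ = $10,820 → take DB $11,720. Book value $11,720.
Accumulated through year 2 = $46,879 − $11,720 = $35,159.

$35,159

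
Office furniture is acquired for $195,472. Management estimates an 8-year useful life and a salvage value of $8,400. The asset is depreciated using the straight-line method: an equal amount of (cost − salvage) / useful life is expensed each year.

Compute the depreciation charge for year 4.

$23,384

Depreciable base = $195,472 − $8,400 = $187,072.
Annual expense = $187,072 / 8 = $23,384.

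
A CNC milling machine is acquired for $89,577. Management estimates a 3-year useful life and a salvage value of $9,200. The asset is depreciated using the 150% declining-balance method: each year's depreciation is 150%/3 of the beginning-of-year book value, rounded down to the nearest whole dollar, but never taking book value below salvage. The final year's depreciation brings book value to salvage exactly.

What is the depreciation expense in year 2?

Depreciable base = $89,577 − $9,200 = $80,377.
Year 1: ⌊$89,577 × 150%/3⌋ = $44,788. Book value $44,789.
Year 2: ⌊$44,789 × 150%/3⌋ = $22,394. Book value $22,395.

$22,394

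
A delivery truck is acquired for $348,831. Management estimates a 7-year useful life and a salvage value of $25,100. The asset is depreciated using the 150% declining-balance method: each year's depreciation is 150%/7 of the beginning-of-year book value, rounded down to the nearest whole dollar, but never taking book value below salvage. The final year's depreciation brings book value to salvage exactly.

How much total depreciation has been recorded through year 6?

Depreciable base = $348,831 − $25,100 = $323,731.
Year 1: ⌊$348,831 × 150%/7⌋ = $74,749. Book value $274,082.
Year 2: ⌊$274,082 × 150%/7⌋ = $58,731. Book value $215,351.
Year 3: ⌊$215,351 × 150%/7⌋ = $46,146. Book value $169,205.
Year 4: ⌊$169,205 × 150%/7⌋ = $36,258. Book value $132,947.
Year 5: ⌊$132,947 × 150%/7⌋ = $28,488. Book value $104,459.
Year 6: ⌊$104,459 × 150%/7⌋ = $22,384. Book value $82,075.
Accumulated through year 6 = $348,831 − $82,075 = $266,756.

$266,756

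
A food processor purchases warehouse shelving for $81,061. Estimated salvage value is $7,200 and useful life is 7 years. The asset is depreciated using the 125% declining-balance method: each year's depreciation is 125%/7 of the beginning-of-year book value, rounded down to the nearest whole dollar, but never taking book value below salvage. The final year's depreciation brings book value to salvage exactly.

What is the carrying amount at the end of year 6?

Depreciable base = $81,061 − $7,200 = $73,861.
Year 1: ⌊$81,061 × 125%/7⌋ = $14,475. Book value $66,586.
Year 2: ⌊$66,586 × 125%/7⌋ = $11,890. Book value $54,696.
Year 3: ⌊$54,696 × 125%/7⌋ = $9,767. Book value $44,929.
Year 4: ⌊$44,929 × 125%/7⌋ = $8,023. Book value $36,906.
Year 5: ⌊$36,906 × 125%/7⌋ = $6,590. Book value $30,316.
Year 6: ⌊$30,316 × 125%/7⌋ = $5,413. Book value $24,903.

$24,903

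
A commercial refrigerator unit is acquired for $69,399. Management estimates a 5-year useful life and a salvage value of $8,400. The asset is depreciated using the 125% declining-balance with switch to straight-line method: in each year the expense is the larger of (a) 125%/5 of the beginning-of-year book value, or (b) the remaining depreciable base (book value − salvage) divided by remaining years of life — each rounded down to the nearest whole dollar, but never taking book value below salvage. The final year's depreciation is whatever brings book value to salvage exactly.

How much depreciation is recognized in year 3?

$10,212

Depreciable base = $69,399 − $8,400 = $60,999.
Year 1: DB = ⌊$69,399 × 125%/5⌋ = $17,349; SL = ⌊$60,999/5⌋ = $12,199 → take DB $17,349. Book value $52,050.
Year 2: DB = ⌊$52,050 × 125%/5⌋ = $13,012; SL = ⌊$43,650/4⌋ = $10,912 → take DB $13,012. Book value $39,038.
Year 3: DB = ⌊$39,038 × 125%/5⌋ = $9,759; SL = ⌊$30,638/3⌋ = $10,212 → take SL $10,212. Book value $28,826.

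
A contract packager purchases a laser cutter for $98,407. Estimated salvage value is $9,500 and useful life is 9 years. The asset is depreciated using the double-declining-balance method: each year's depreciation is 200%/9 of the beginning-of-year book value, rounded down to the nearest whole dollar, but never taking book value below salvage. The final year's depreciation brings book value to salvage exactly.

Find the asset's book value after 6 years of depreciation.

$21,787

Depreciable base = $98,407 − $9,500 = $88,907.
Year 1: ⌊$98,407 × 200%/9⌋ = $21,868. Book value $76,539.
Year 2: ⌊$76,539 × 200%/9⌋ = $17,008. Book value $59,531.
Year 3: ⌊$59,531 × 200%/9⌋ = $13,229. Book value $46,302.
Year 4: ⌊$46,302 × 200%/9⌋ = $10,289. Book value $36,013.
Year 5: ⌊$36,013 × 200%/9⌋ = $8,002. Book value $28,011.
Year 6: ⌊$28,011 × 200%/9⌋ = $6,224. Book value $21,787.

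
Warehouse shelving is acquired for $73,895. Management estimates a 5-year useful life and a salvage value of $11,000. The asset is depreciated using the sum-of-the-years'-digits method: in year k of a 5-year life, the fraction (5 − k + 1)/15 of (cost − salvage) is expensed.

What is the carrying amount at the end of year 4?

$15,193

Depreciable base = $73,895 − $11,000 = $62,895.
Sum of the years' digits = 5+4+3+2+1 = 15.
Year 1: $62,895 × 5/15 = $20,965. Book value $52,930.
Year 2: $62,895 × 4/15 = $16,772. Book value $36,158.
Year 3: $62,895 × 3/15 = $12,579. Book value $23,579.
Year 4: $62,895 × 2/15 = $8,386. Book value $15,193.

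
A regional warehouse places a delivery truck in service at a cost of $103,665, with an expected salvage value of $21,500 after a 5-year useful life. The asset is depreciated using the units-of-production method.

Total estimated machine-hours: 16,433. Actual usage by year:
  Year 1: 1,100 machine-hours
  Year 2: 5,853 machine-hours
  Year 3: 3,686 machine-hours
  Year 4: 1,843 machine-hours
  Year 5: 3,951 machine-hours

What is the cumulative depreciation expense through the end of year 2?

$34,765

Depreciable base = $103,665 − $21,500 = $82,165.
Rate = $82,165 / 16,433 machine-hours = $5 per machine-hour.
Year 1: 1,100 × $5 = $5,500. Book value $98,165.
Year 2: 5,853 × $5 = $29,265. Book value $68,900.
Accumulated through year 2 = $103,665 − $68,900 = $34,765.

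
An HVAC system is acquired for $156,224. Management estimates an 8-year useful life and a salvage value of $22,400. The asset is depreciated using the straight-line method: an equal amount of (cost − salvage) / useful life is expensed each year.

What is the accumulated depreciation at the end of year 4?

$66,912

Depreciable base = $156,224 − $22,400 = $133,824.
Annual expense = $133,824 / 8 = $16,728.
End of year 1: book value $139,496.
End of year 2: book value $122,768.
End of year 3: book value $106,040.
End of year 4: book value $89,312.
Accumulated through year 4 = $156,224 − $89,312 = $66,912.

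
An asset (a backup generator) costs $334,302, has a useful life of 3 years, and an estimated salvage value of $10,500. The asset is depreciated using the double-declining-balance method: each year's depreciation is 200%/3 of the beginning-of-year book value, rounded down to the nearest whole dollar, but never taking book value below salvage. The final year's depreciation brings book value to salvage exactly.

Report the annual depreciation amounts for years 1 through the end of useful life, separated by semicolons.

Depreciable base = $334,302 − $10,500 = $323,802.
Year 1: ⌊$334,302 × 200%/3⌋ = $222,868. Book value $111,434.
Year 2: ⌊$111,434 × 200%/3⌋ = $74,289. Book value $37,145.
Year 3 (final): $37,145 − $10,500 = $26,645. Book value $10,500.

$222,868; $74,289; $26,645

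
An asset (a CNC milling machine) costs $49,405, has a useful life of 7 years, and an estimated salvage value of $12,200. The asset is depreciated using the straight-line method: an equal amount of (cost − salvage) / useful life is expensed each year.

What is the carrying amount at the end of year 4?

Depreciable base = $49,405 − $12,200 = $37,205.
Annual expense = $37,205 / 7 = $5,315.
End of year 1: book value $44,090.
End of year 2: book value $38,775.
End of year 3: book value $33,460.
End of year 4: book value $28,145.

$28,145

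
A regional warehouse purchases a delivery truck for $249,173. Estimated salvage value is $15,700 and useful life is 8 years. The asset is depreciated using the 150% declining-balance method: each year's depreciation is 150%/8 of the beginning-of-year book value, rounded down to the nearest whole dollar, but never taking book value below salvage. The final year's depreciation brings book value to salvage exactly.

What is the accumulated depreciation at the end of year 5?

Depreciable base = $249,173 − $15,700 = $233,473.
Year 1: ⌊$249,173 × 150%/8⌋ = $46,719. Book value $202,454.
Year 2: ⌊$202,454 × 150%/8⌋ = $37,960. Book value $164,494.
Year 3: ⌊$164,494 × 150%/8⌋ = $30,842. Book value $133,652.
Year 4: ⌊$133,652 × 150%/8⌋ = $25,059. Book value $108,593.
Year 5: ⌊$108,593 × 150%/8⌋ = $20,361. Book value $88,232.
Accumulated through year 5 = $249,173 − $88,232 = $160,941.

$160,941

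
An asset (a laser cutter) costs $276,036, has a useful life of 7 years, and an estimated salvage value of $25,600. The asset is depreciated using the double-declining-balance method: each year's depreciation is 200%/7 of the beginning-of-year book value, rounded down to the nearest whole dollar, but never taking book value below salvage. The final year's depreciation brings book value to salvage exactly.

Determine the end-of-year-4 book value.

$71,855

Depreciable base = $276,036 − $25,600 = $250,436.
Year 1: ⌊$276,036 × 200%/7⌋ = $78,867. Book value $197,169.
Year 2: ⌊$197,169 × 200%/7⌋ = $56,334. Book value $140,835.
Year 3: ⌊$140,835 × 200%/7⌋ = $40,238. Book value $100,597.
Year 4: ⌊$100,597 × 200%/7⌋ = $28,742. Book value $71,855.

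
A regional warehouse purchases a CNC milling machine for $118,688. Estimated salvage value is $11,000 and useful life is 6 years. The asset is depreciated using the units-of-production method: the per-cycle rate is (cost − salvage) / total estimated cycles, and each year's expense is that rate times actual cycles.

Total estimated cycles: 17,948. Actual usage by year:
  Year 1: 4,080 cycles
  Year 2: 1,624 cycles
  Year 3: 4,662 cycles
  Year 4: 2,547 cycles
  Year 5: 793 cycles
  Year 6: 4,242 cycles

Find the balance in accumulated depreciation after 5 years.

Depreciable base = $118,688 − $11,000 = $107,688.
Rate = $107,688 / 17,948 cycles = $6 per cycle.
Year 1: 4,080 × $6 = $24,480. Book value $94,208.
Year 2: 1,624 × $6 = $9,744. Book value $84,464.
Year 3: 4,662 × $6 = $27,972. Book value $56,492.
Year 4: 2,547 × $6 = $15,282. Book value $41,210.
Year 5: 793 × $6 = $4,758. Book value $36,452.
Accumulated through year 5 = $118,688 − $36,452 = $82,236.

$82,236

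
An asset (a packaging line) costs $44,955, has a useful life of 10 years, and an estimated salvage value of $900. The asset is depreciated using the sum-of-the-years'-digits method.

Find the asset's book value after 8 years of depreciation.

Depreciable base = $44,955 − $900 = $44,055.
Sum of the years' digits = 10+9+8+7+6+5+4+3+2+1 = 55.
Year 1: $44,055 × 10/55 = $8,010. Book value $36,945.
Year 2: $44,055 × 9/55 = $7,209. Book value $29,736.
Year 3: $44,055 × 8/55 = $6,408. Book value $23,328.
Year 4: $44,055 × 7/55 = $5,607. Book value $17,721.
Year 5: $44,055 × 6/55 = $4,806. Book value $12,915.
Year 6: $44,055 × 5/55 = $4,005. Book value $8,910.
Year 7: $44,055 × 4/55 = $3,204. Book value $5,706.
Year 8: $44,055 × 3/55 = $2,403. Book value $3,303.

$3,303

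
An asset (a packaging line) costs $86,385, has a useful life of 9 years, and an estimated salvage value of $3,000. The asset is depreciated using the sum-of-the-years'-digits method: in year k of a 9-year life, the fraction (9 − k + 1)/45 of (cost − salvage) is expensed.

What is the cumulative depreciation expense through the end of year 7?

$77,826

Depreciable base = $86,385 − $3,000 = $83,385.
Sum of the years' digits = 9+8+7+6+5+4+3+2+1 = 45.
Year 1: $83,385 × 9/45 = $16,677. Book value $69,708.
Year 2: $83,385 × 8/45 = $14,824. Book value $54,884.
Year 3: $83,385 × 7/45 = $12,971. Book value $41,913.
Year 4: $83,385 × 6/45 = $11,118. Book value $30,795.
Year 5: $83,385 × 5/45 = $9,265. Book value $21,530.
Year 6: $83,385 × 4/45 = $7,412. Book value $14,118.
Year 7: $83,385 × 3/45 = $5,559. Book value $8,559.
Accumulated through year 7 = $86,385 − $8,559 = $77,826.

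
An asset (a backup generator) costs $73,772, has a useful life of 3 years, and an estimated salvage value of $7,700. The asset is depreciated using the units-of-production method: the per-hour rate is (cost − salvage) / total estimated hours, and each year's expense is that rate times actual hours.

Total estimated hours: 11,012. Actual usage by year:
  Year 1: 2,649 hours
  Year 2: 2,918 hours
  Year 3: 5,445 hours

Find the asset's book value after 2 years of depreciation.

Depreciable base = $73,772 − $7,700 = $66,072.
Rate = $66,072 / 11,012 hours = $6 per hour.
Year 1: 2,649 × $6 = $15,894. Book value $57,878.
Year 2: 2,918 × $6 = $17,508. Book value $40,370.

$40,370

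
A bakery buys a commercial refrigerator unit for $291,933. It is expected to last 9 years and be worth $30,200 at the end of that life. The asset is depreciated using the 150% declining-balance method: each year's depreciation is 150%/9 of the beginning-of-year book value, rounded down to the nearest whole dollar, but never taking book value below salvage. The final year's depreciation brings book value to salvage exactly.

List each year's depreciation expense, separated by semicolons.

Depreciable base = $291,933 − $30,200 = $261,733.
Year 1: ⌊$291,933 × 150%/9⌋ = $48,655. Book value $243,278.
Year 2: ⌊$243,278 × 150%/9⌋ = $40,546. Book value $202,732.
Year 3: ⌊$202,732 × 150%/9⌋ = $33,788. Book value $168,944.
Year 4: ⌊$168,944 × 150%/9⌋ = $28,157. Book value $140,787.
Year 5: ⌊$140,787 × 150%/9⌋ = $23,464. Book value $117,323.
Year 6: ⌊$117,323 × 150%/9⌋ = $19,553. Book value $97,770.
Year 7: ⌊$97,770 × 150%/9⌋ = $16,295. Book value $81,475.
Year 8: ⌊$81,475 × 150%/9⌋ = $13,579. Book value $67,896.
Year 9 (final): $67,896 − $30,200 = $37,696. Book value $30,200.

$48,655; $40,546; $33,788; $28,157; $23,464; $19,553; $16,295; $13,579; $37,696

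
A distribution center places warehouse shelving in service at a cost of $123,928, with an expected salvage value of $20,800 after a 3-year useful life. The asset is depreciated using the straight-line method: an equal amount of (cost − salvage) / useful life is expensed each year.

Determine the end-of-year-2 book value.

$55,176

Depreciable base = $123,928 − $20,800 = $103,128.
Annual expense = $103,128 / 3 = $34,376.
End of year 1: book value $89,552.
End of year 2: book value $55,176.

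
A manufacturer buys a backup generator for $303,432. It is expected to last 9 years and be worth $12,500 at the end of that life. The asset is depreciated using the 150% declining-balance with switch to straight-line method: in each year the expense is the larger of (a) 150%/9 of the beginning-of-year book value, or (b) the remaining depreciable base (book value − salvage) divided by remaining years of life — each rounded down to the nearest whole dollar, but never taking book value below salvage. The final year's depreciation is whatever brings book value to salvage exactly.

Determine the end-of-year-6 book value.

$92,800

Depreciable base = $303,432 − $12,500 = $290,932.
Year 1: DB = ⌊$303,432 × 150%/9⌋ = $50,572; SL = ⌊$290,932/9⌋ = $32,325 → take DB $50,572. Book value $252,860.
Year 2: DB = ⌊$252,860 × 150%/9⌋ = $42,143; SL = ⌊$240,360/8⌋ = $30,045 → take DB $42,143. Book value $210,717.
Year 3: DB = ⌊$210,717 × 150%/9⌋ = $35,119; SL = ⌊$198,217/7⌋ = $28,316 → take DB $35,119. Book value $175,598.
Year 4: DB = ⌊$175,598 × 150%/9⌋ = $29,266; SL = ⌊$163,098/6⌋ = $27,183 → take DB $29,266. Book value $146,332.
Year 5: DB = ⌊$146,332 × 150%/9⌋ = $24,388; SL = ⌊$133,832/5⌋ = $26,766 → take SL $26,766. Book value $119,566.
Year 6: DB = ⌊$119,566 × 150%/9⌋ = $19,927; SL = ⌊$107,066/4⌋ = $26,766 → take SL $26,766. Book value $92,800.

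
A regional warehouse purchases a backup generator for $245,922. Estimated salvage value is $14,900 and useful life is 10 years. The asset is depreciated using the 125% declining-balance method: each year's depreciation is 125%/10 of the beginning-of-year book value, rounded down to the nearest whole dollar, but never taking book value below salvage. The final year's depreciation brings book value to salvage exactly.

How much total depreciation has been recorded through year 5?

Depreciable base = $245,922 − $14,900 = $231,022.
Year 1: ⌊$245,922 × 125%/10⌋ = $30,740. Book value $215,182.
Year 2: ⌊$215,182 × 125%/10⌋ = $26,897. Book value $188,285.
Year 3: ⌊$188,285 × 125%/10⌋ = $23,535. Book value $164,750.
Year 4: ⌊$164,750 × 125%/10⌋ = $20,593. Book value $144,157.
Year 5: ⌊$144,157 × 125%/10⌋ = $18,019. Book value $126,138.
Accumulated through year 5 = $245,922 − $126,138 = $119,784.

$119,784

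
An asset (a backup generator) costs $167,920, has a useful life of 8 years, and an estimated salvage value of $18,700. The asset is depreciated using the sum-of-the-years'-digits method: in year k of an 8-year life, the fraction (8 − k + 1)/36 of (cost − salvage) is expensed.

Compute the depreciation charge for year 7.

$8,290

Depreciable base = $167,920 − $18,700 = $149,220.
Sum of the years' digits = 8+7+6+5+4+3+2+1 = 36.
Year 1: $149,220 × 8/36 = $33,160. Book value $134,760.
Year 2: $149,220 × 7/36 = $29,015. Book value $105,745.
Year 3: $149,220 × 6/36 = $24,870. Book value $80,875.
Year 4: $149,220 × 5/36 = $20,725. Book value $60,150.
Year 5: $149,220 × 4/36 = $16,580. Book value $43,570.
Year 6: $149,220 × 3/36 = $12,435. Book value $31,135.
Year 7: $149,220 × 2/36 = $8,290. Book value $22,845.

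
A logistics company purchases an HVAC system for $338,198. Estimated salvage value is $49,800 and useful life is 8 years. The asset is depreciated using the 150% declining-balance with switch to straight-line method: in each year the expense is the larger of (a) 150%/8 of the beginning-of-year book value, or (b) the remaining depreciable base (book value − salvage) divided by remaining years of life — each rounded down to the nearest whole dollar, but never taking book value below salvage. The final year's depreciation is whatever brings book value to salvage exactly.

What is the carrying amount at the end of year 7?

Depreciable base = $338,198 − $49,800 = $288,398.
Year 1: DB = ⌊$338,198 × 150%/8⌋ = $63,412; SL = ⌊$288,398/8⌋ = $36,049 → take DB $63,412. Book value $274,786.
Year 2: DB = ⌊$274,786 × 150%/8⌋ = $51,522; SL = ⌊$224,986/7⌋ = $32,140 → take DB $51,522. Book value $223,264.
Year 3: DB = ⌊$223,264 × 150%/8⌋ = $41,862; SL = ⌊$173,464/6⌋ = $28,910 → take DB $41,862. Book value $181,402.
Year 4: DB = ⌊$181,402 × 150%/8⌋ = $34,012; SL = ⌊$131,602/5⌋ = $26,320 → take DB $34,012. Book value $147,390.
Year 5: DB = ⌊$147,390 × 150%/8⌋ = $27,635; SL = ⌊$97,590/4⌋ = $24,397 → take DB $27,635. Book value $119,755.
Year 6: DB = ⌊$119,755 × 150%/8⌋ = $22,454; SL = ⌊$69,955/3⌋ = $23,318 → take SL $23,318. Book value $96,437.
Year 7: DB = ⌊$96,437 × 150%/8⌋ = $18,081; SL = ⌊$46,637/2⌋ = $23,318 → take SL $23,318. Book value $73,119.

$73,119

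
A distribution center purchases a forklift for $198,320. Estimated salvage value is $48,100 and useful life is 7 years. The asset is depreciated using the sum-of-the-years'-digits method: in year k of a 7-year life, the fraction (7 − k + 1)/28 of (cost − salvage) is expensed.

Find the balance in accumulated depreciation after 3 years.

Depreciable base = $198,320 − $48,100 = $150,220.
Sum of the years' digits = 7+6+5+4+3+2+1 = 28.
Year 1: $150,220 × 7/28 = $37,555. Book value $160,765.
Year 2: $150,220 × 6/28 = $32,190. Book value $128,575.
Year 3: $150,220 × 5/28 = $26,825. Book value $101,750.
Accumulated through year 3 = $198,320 − $101,750 = $96,570.

$96,570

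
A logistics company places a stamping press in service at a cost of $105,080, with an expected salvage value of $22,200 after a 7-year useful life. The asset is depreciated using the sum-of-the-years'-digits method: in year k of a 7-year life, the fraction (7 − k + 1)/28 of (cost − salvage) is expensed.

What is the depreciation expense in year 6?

$5,920

Depreciable base = $105,080 − $22,200 = $82,880.
Sum of the years' digits = 7+6+5+4+3+2+1 = 28.
Year 1: $82,880 × 7/28 = $20,720. Book value $84,360.
Year 2: $82,880 × 6/28 = $17,760. Book value $66,600.
Year 3: $82,880 × 5/28 = $14,800. Book value $51,800.
Year 4: $82,880 × 4/28 = $11,840. Book value $39,960.
Year 5: $82,880 × 3/28 = $8,880. Book value $31,080.
Year 6: $82,880 × 2/28 = $5,920. Book value $25,160.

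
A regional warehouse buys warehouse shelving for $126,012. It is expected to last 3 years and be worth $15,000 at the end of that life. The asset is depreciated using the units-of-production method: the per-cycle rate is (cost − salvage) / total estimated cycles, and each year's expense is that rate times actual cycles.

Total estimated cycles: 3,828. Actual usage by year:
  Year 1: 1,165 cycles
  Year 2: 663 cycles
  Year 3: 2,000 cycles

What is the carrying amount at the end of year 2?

Depreciable base = $126,012 − $15,000 = $111,012.
Rate = $111,012 / 3,828 cycles = $29 per cycle.
Year 1: 1,165 × $29 = $33,785. Book value $92,227.
Year 2: 663 × $29 = $19,227. Book value $73,000.

$73,000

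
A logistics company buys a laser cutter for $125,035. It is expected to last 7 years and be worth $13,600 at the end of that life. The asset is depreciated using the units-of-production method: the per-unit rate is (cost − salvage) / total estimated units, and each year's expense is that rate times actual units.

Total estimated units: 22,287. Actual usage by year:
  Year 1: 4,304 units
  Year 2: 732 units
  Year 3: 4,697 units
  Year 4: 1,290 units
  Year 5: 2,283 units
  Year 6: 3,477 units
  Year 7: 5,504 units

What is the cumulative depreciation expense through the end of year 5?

$66,530

Depreciable base = $125,035 − $13,600 = $111,435.
Rate = $111,435 / 22,287 units = $5 per unit.
Year 1: 4,304 × $5 = $21,520. Book value $103,515.
Year 2: 732 × $5 = $3,660. Book value $99,855.
Year 3: 4,697 × $5 = $23,485. Book value $76,370.
Year 4: 1,290 × $5 = $6,450. Book value $69,920.
Year 5: 2,283 × $5 = $11,415. Book value $58,505.
Accumulated through year 5 = $125,035 − $58,505 = $66,530.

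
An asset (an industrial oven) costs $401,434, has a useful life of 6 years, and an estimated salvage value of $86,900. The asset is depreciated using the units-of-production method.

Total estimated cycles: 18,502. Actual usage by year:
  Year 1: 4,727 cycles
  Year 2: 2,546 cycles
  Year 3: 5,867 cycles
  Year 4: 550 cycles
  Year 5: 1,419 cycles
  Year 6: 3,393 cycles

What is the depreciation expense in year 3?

Depreciable base = $401,434 − $86,900 = $314,534.
Rate = $314,534 / 18,502 cycles = $17 per cycle.
Year 1: 4,727 × $17 = $80,359. Book value $321,075.
Year 2: 2,546 × $17 = $43,282. Book value $277,793.
Year 3: 5,867 × $17 = $99,739. Book value $178,054.

$99,739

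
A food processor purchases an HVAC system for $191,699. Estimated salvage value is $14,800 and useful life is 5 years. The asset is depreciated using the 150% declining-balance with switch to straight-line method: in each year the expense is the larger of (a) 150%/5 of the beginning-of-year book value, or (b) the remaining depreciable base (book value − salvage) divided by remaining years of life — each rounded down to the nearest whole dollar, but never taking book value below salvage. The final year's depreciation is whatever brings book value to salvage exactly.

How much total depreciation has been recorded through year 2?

$97,766

Depreciable base = $191,699 − $14,800 = $176,899.
Year 1: DB = ⌊$191,699 × 150%/5⌋ = $57,509; SL = ⌊$176,899/5⌋ = $35,379 → take DB $57,509. Book value $134,190.
Year 2: DB = ⌊$134,190 × 150%/5⌋ = $40,257; SL = ⌊$119,390/4⌋ = $29,847 → take DB $40,257. Book value $93,933.
Accumulated through year 2 = $191,699 − $93,933 = $97,766.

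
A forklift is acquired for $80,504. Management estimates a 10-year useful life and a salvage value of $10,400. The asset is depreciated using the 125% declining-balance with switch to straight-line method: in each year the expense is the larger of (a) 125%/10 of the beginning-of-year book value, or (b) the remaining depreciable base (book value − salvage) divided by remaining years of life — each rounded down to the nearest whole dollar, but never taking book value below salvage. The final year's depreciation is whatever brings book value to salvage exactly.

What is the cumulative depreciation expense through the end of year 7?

$51,708

Depreciable base = $80,504 − $10,400 = $70,104.
Year 1: DB = ⌊$80,504 × 125%/10⌋ = $10,063; SL = ⌊$70,104/10⌋ = $7,010 → take DB $10,063. Book value $70,441.
Year 2: DB = ⌊$70,441 × 125%/10⌋ = $8,805; SL = ⌊$60,041/9⌋ = $6,671 → take DB $8,805. Book value $61,636.
Year 3: DB = ⌊$61,636 × 125%/10⌋ = $7,704; SL = ⌊$51,236/8⌋ = $6,404 → take DB $7,704. Book value $53,932.
Year 4: DB = ⌊$53,932 × 125%/10⌋ = $6,741; SL = ⌊$43,532/7⌋ = $6,218 → take DB $6,741. Book value $47,191.
Year 5: DB = ⌊$47,191 × 125%/10⌋ = $5,898; SL = ⌊$36,791/6⌋ = $6,131 → take SL $6,131. Book value $41,060.
Year 6: DB = ⌊$41,060 × 125%/10⌋ = $5,132; SL = ⌊$30,660/5⌋ = $6,132 → take SL $6,132. Book value $34,928.
Year 7: DB = ⌊$34,928 × 125%/10⌋ = $4,366; SL = ⌊$24,528/4⌋ = $6,132 → take SL $6,132. Book value $28,796.
Accumulated through year 7 = $80,504 − $28,796 = $51,708.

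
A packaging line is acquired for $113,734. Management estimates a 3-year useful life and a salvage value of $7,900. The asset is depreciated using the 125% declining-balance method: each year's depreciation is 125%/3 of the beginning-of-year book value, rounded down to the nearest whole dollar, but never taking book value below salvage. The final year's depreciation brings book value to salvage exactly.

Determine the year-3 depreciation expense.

$30,802

Depreciable base = $113,734 − $7,900 = $105,834.
Year 1: ⌊$113,734 × 125%/3⌋ = $47,389. Book value $66,345.
Year 2: ⌊$66,345 × 125%/3⌋ = $27,643. Book value $38,702.
Year 3 (final): $38,702 − $7,900 = $30,802. Book value $7,900.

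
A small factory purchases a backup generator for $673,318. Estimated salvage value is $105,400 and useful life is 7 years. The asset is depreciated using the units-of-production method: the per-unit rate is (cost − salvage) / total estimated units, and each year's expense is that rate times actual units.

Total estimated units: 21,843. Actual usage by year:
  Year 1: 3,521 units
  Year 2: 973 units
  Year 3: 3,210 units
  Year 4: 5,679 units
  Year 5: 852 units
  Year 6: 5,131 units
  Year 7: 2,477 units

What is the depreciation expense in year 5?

Depreciable base = $673,318 − $105,400 = $567,918.
Rate = $567,918 / 21,843 units = $26 per unit.
Year 1: 3,521 × $26 = $91,546. Book value $581,772.
Year 2: 973 × $26 = $25,298. Book value $556,474.
Year 3: 3,210 × $26 = $83,460. Book value $473,014.
Year 4: 5,679 × $26 = $147,654. Book value $325,360.
Year 5: 852 × $26 = $22,152. Book value $303,208.

$22,152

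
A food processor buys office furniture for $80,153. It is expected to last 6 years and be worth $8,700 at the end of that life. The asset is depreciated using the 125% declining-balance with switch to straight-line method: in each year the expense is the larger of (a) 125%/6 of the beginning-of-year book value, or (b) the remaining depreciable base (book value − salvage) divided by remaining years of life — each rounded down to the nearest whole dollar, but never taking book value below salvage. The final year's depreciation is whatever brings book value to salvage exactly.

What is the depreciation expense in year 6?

Depreciable base = $80,153 − $8,700 = $71,453.
Year 1: DB = ⌊$80,153 × 125%/6⌋ = $16,698; SL = ⌊$71,453/6⌋ = $11,908 → take DB $16,698. Book value $63,455.
Year 2: DB = ⌊$63,455 × 125%/6⌋ = $13,219; SL = ⌊$54,755/5⌋ = $10,951 → take DB $13,219. Book value $50,236.
Year 3: DB = ⌊$50,236 × 125%/6⌋ = $10,465; SL = ⌊$41,536/4⌋ = $10,384 → take DB $10,465. Book value $39,771.
Year 4: DB = ⌊$39,771 × 125%/6⌋ = $8,285; SL = ⌊$31,071/3⌋ = $10,357 → take SL $10,357. Book value $29,414.
Year 5: DB = ⌊$29,414 × 125%/6⌋ = $6,127; SL = ⌊$20,714/2⌋ = $10,357 → take SL $10,357. Book value $19,057.
Year 6 (final): $19,057 − $8,700 = $10,357. Book value $8,700.

$10,357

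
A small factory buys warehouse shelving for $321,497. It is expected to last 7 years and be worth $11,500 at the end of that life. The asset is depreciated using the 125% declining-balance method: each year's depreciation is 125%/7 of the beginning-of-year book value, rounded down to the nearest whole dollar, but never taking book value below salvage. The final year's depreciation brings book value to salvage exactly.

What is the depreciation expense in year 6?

Depreciable base = $321,497 − $11,500 = $309,997.
Year 1: ⌊$321,497 × 125%/7⌋ = $57,410. Book value $264,087.
Year 2: ⌊$264,087 × 125%/7⌋ = $47,158. Book value $216,929.
Year 3: ⌊$216,929 × 125%/7⌋ = $38,737. Book value $178,192.
Year 4: ⌊$178,192 × 125%/7⌋ = $31,820. Book value $146,372.
Year 5: ⌊$146,372 × 125%/7⌋ = $26,137. Book value $120,235.
Year 6: ⌊$120,235 × 125%/7⌋ = $21,470. Book value $98,765.

$21,470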